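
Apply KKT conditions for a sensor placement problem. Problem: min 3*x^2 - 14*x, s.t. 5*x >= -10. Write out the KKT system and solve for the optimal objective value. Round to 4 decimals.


Step 1: Try lambda = 0 (constraint inactive).
Stationarity: 2*3*x - 14 = 0
x* = 14/(2*3) = 7/3 = 2.3333 (rounded; the exact value 7/3 is used below)
Check constraint: 5*2.3333 = 11.6665 >= -10 -- satisfied.
Step 2: Compute optimal value.
f(x*) = 3*(7/3)^2 - 14*(7/3) = -16.3333


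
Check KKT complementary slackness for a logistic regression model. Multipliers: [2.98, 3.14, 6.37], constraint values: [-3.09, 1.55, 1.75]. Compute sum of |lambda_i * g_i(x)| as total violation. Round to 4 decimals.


KKT complementary slackness check:
lambda_1 * g_1 = 2.98 * -3.09 = -9.2082
lambda_2 * g_2 = 3.14 * 1.55 = 4.867
lambda_3 * g_3 = 6.37 * 1.75 = 11.1475
Total violation = 9.2082 + 4.867 + 11.1475 = 25.2227


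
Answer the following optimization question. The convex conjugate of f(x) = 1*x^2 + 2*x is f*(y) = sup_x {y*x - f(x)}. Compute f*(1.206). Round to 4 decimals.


f*(y) = sup_x {y*x - a*x^2 - b*x} = sup_x {(y-b)*x - a*x^2}
FOC: (y - b) - 2a*x = 0 => x* = (y - b)/(2a)
x* = (1.206 - 2)/(2*1) = -0.397
f*(1.206) = (y-b)^2/(4a) = (1.206 - 2)^2/(4*1)
= 0.6304/4 = 0.1576


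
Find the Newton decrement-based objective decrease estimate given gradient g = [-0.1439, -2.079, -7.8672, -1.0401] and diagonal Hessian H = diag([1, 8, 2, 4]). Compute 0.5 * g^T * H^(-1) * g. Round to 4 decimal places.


Step 1: H is diagonal, so H^(-1) * g = [-0.1439, -0.2599, -3.9336, -0.26].
Step 2: g^T H^(-1) g = sum_i g_i^2 / H_ii
  = (-0.1439)^2/1 + (-2.079)^2/8 + (-7.8672)^2/2 + (-1.0401)^2/4
  = 0.0207 + 0.5403 + 30.9464 + 0.2705 = 31.7779
Step 3: Objective decrease = 0.5 * g^T H^(-1) g = 15.8889


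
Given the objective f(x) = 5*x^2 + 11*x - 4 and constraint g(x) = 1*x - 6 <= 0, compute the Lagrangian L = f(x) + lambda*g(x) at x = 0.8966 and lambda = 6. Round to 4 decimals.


Step 1: Evaluate f(x).
f(0.8966) = 5*0.8966^2 + 11*0.8966 - 4 = 9.8821
Step 2: Evaluate g(x).
g(0.8966) = 1*0.8966 - 6 = -5.1034
Step 3: Compute Lagrangian.
L = 9.8821 + 6*-5.1034 = -20.7383


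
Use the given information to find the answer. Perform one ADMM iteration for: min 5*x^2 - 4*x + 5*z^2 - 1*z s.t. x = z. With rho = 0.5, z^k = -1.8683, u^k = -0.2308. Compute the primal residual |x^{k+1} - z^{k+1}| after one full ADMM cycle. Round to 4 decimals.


ADMM iteration with rho = 0.5, z^k = -1.8683, u^k = -0.2308
Step 1: x-update.
Minimize 5*x^2 - 4*x + (0.5/2)*(x + 1.8683 - 0.2308)^2
FOC: (2*5 + 0.5)*x = 4 + 0.5*(-1.8683 + 0.2308)
x^{k+1} = 0.303
Step 2: z-update.
Minimize 5*z^2 - 1*z + (0.5/2)*(0.303 - z - 0.2308)^2
FOC: (2*5 + 0.5)*z = 1 + 0.5*(0.303 - 0.2308)
z^{k+1} = 0.0987
Step 3: u-update.
u^{k+1} = -0.2308 + 0.303 - 0.0987 = -0.0265
Step 4: Primal residual = |0.303 - 0.0987| = 0.2043


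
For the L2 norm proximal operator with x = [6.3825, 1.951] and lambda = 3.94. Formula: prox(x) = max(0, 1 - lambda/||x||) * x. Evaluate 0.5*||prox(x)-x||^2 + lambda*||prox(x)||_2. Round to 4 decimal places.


Step 1: Compute ||x||.
||x|| = 6.674
Step 2: Compute scaling factor.
scale = max(0, 1 - 3.94/6.674) = 0.4097
Step 3: prox(x) = [2.6146, 0.7992]
||prox(x)|| = 2.734
Step 4: Proximal objective.
0.5*||prox-x||^2 = 7.7618
lambda*||prox|| = 10.772
Total = 18.5339


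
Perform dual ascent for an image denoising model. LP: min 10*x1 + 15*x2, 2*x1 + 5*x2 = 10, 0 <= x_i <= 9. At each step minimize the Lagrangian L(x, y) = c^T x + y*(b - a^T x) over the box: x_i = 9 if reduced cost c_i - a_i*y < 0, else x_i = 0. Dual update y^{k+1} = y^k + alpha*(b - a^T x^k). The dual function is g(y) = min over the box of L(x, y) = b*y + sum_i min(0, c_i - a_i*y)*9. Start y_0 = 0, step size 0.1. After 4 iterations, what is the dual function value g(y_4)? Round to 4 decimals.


Dual ascent for LP: min 10*x1 + 15*x2, 2*x1 + 5*x2 = 10, 0 <= x_i <= 9
Step 1: y^k = 0.0, reduced costs: (10.0, 15.0)
  x^k = (0.0, 0.0), subgradient = b - a^T x = 10.0
  y^{k+1} = 0.0 + 0.1*10.0 = 1.0
Step 2: y^k = 1.0, reduced costs: (8.0, 10.0)
  x^k = (0.0, 0.0), subgradient = b - a^T x = 10.0
  y^{k+1} = 1.0 + 0.1*10.0 = 2.0
Step 3: y^k = 2.0, reduced costs: (6.0, 5.0)
  x^k = (0.0, 0.0), subgradient = b - a^T x = 10.0
  y^{k+1} = 2.0 + 0.1*10.0 = 3.0
Step 4: y^k = 3.0, reduced costs: (4.0, 0.0)
  x^k = (0.0, 0.0), subgradient = b - a^T x = 10.0
  y^{k+1} = 3.0 + 0.1*10.0 = 4.0
Dual objective at y_4 = 4.0: reduced costs (2.0, -5.0), box minimizer x = (0.0, 9.0)
g(y_4) = b*y + (c1 - a1*y)*x1 + (c2 - a2*y)*x2 = 10*4.0 + 2.0*0.0 + (-5.0)*9.0 = 40.0 + 0.0 - 45.0 = -5.0


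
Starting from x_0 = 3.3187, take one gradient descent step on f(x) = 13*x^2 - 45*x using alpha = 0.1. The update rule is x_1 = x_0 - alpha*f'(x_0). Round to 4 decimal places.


We compute the gradient at x_0 and apply the update.
f'(x) = 26*x - 45
f'(3.3187) = 26*3.3187 - 45 = 41.2862
x_1 = 3.3187 - 0.1*41.2862 = -0.8099


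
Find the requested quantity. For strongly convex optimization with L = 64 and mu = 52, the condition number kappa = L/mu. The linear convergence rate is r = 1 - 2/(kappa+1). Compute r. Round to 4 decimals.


Step 1: Compute the condition number.
kappa = L/mu = 64/52 = 1.2308
Step 2: Compute the convergence rate.
r = 1 - 2/(kappa + 1) = 1 - 2*mu/(L + mu) = (L - mu)/(L + mu) = 12/116 = 0.1034


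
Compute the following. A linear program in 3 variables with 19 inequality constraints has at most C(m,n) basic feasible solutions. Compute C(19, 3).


Each vertex corresponds to some choice of n active constraints out of m, so the number of vertices is at most C(m, n) = m! / (n!(m-n)!).
m = 19, n = 3
Numerator: 19 * 18 * 17
Denominator: 3! = 6
C(19, 3) = 969


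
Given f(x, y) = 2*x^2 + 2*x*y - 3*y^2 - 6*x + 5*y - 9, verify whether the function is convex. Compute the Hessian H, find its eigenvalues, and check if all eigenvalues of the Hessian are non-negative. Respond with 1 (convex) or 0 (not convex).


The Hessian of f(x,y) = 2*x^2 + 2*x*y - 3*y^2 - 6*x + 5*y - 9 is:
H = [[4, 2], [2, -6]]
Trace = 4 - 6 = -2
Determinant = 4*-6 - (2)^2 = -28
Discriminant = (-2)^2 - 4*-28 = 116.0
Eigenvalues: lambda_1 = -6.3852, lambda_2 = 4.3852
The function is not convex.

0


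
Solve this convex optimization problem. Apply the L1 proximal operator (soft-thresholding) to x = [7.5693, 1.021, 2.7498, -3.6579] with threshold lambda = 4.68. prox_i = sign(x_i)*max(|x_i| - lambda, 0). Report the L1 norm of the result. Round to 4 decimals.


Soft-thresholding with lambda = 4.68:
prox(7.5693) = sign(7.5693)*max(|7.5693| - 4.68, 0) = 2.8893
prox(1.021) = sign(1.021)*max(|1.021| - 4.68, 0) = 0.0
prox(2.7498) = sign(2.7498)*max(|2.7498| - 4.68, 0) = 0.0
prox(-3.6579) = sign(-3.6579)*max(|-3.6579| - 4.68, 0) = 0.0
prox(x) = [2.8893, 0.0, 0.0, 0.0]
||prox(x)||_1 = 2.8893 + 0.0 + 0.0 + 0.0 = 2.8893


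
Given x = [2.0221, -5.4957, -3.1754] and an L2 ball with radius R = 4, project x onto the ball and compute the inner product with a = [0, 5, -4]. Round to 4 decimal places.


Step 1: Compute ||x|| (intermediates to 6 decimals).
||x|| = sqrt(2.0221^2 + (-5.4957)^2 + (-3.1754)^2) = 6.661439
Step 2: Project.
Since ||x|| > R, scale = R/||x|| = 4/6.661439 = 0.600471, proj(x) = scale * x
proj(x) = [1.214212, -3.300008, -1.906736]
Step 3: Dot product.
a^T * proj(x) = 0*1.214212 + 5*(-3.300008) - 4*(-1.906736) = -8.8731


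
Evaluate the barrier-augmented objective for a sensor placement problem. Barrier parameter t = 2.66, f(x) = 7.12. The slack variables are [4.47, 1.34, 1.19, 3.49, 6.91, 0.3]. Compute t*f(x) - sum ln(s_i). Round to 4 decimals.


Step 1: Compute log-barrier.
ln values: [1.4974, 0.2927, 0.174, 1.2499, 1.933, -1.204]
phi = -(1.4974 + 0.2927 + 0.174 + 1.2499 + 1.933 - 1.204) = -3.9429
Step 2: Compute augmented objective.
t*f(x) = 2.66*7.12 = 18.9392
Total = 18.9392 - 3.9429 = 14.9963


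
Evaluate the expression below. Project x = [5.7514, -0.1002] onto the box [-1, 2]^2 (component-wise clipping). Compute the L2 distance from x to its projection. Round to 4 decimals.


Project each component onto [-1, 2].
clip(5.7514) = 2.0, clip(-0.1002) = -0.1002
Projection = [2.0, -0.1002]
Squared diffs: [14.073, 0.0]
Distance = sqrt(14.073) = 3.7514


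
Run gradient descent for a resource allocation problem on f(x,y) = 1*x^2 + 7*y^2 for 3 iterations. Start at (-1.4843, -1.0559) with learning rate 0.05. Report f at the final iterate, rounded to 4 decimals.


Gradient descent on f(x,y) = 1*x^2 + 7*y^2.
Starting point: (-1.4843, -1.0559), alpha = 0.05
Step 1: grad_x = 2*1*-1.4843 = -2.9686, grad_y = 2*7*-1.0559 = -14.7826
  x_1 = -1.4843 - 0.05*-2.9686 = -1.3359
  y_1 = -1.0559 - 0.05*-14.7826 = -0.3168
Step 2: grad_x = 2*1*-1.3359 = -2.6717, grad_y = 2*7*-0.3168 = -4.4348
  x_2 = -1.3359 - 0.05*-2.6717 = -1.2023
  y_2 = -0.3168 - 0.05*-4.4348 = -0.095
Step 3: grad_x = 2*1*-1.2023 = -2.4046, grad_y = 2*7*-0.095 = -1.3304
  x_3 = -1.2023 - 0.05*-2.4046 = -1.0821
  y_3 = -0.095 - 0.05*-1.3304 = -0.0285
f(-1.0821, -0.0285) = 1*(-1.0821)^2 + 7*(-0.0285)^2 = 1.1765


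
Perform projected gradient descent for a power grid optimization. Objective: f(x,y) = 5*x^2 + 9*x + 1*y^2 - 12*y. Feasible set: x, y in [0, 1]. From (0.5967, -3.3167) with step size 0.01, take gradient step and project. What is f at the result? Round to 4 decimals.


Step 1: Compute gradient at (0.5967, -3.3167).
grad_x = 2*5*0.5967 + 9 = 14.967
grad_y = 2*1*-3.3167 - 12 = -18.6334
Step 2: Gradient step.
x_raw = 0.5967 - 0.01*14.967 = 0.447
y_raw = -3.3167 - 0.01*-18.6334 = -3.1304
Step 3: Project onto [0, 1].
x_proj = clip(0.447) = 0.447
y_proj = clip(-3.1304) = 0.0
Step 4: Evaluate f.
f(0.447, 0.0) = 5.0224


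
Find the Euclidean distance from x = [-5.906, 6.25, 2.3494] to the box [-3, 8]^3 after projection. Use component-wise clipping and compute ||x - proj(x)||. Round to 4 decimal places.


Project each component onto [-3, 8].
clip(-5.906) = -3.0, clip(6.25) = 6.25, clip(2.3494) = 2.3494
Projection = [-3.0, 6.25, 2.3494]
Squared diffs: [8.4448, 0.0, 0.0]
Distance = sqrt(8.4448) = 2.906


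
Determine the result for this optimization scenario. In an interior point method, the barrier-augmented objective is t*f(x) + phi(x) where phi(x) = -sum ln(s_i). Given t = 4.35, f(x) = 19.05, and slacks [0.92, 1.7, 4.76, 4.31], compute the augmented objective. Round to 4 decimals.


Step 1: Compute log-barrier.
ln values: [-0.0834, 0.5306, 1.5602, 1.4609]
phi = -(-0.0834 + 0.5306 + 1.5602 + 1.4609) = -3.4684
Step 2: Compute augmented objective.
t*f(x) = 4.35*19.05 = 82.8675
Total = 82.8675 - 3.4684 = 79.3991


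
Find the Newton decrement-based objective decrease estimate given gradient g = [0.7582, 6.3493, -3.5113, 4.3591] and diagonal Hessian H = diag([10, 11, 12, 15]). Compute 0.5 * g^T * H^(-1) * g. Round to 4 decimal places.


Step 1: H is diagonal, so H^(-1) * g = [0.0758, 0.5772, -0.2926, 0.2906].
Step 2: g^T H^(-1) g = sum_i g_i^2 / H_ii
  = (0.7582)^2/10 + (6.3493)^2/11 + (-3.5113)^2/12 + (4.3591)^2/15
  = 0.0575 + 3.6649 + 1.0274 + 1.2668 = 6.0166
Step 3: Objective decrease = 0.5 * g^T H^(-1) g = 3.0083


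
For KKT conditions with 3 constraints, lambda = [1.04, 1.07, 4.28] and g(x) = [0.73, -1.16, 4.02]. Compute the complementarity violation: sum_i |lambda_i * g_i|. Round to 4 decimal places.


KKT complementary slackness check:
lambda_1 * g_1 = 1.04 * 0.73 = 0.7592
lambda_2 * g_2 = 1.07 * -1.16 = -1.2412
lambda_3 * g_3 = 4.28 * 4.02 = 17.2056
Total violation = 0.7592 + 1.2412 + 17.2056 = 19.206


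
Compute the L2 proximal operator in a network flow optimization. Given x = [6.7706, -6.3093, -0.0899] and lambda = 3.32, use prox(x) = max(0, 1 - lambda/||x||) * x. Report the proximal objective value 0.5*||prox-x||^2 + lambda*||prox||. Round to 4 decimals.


Step 1: Compute ||x||.
||x|| = 9.2551
Step 2: Compute scaling factor.
scale = max(0, 1 - 3.32/9.2551) = 0.6413
Step 3: prox(x) = [4.3418, -4.046, -0.0577]
||prox(x)|| = 5.9351
Step 4: Proximal objective.
0.5*||prox-x||^2 = 5.5112
lambda*||prox|| = 19.7045
Total = 25.2156


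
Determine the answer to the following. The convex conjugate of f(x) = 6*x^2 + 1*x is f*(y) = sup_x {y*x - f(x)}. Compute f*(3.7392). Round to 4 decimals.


f*(y) = sup_x {y*x - a*x^2 - b*x} = sup_x {(y-b)*x - a*x^2}
FOC: (y - b) - 2a*x = 0 => x* = (y - b)/(2a)
x* = (3.7392 - 1)/(2*6) = 0.2283
f*(3.7392) = (y-b)^2/(4a) = (3.7392 - 1)^2/(4*6)
= 7.5032/24 = 0.3126


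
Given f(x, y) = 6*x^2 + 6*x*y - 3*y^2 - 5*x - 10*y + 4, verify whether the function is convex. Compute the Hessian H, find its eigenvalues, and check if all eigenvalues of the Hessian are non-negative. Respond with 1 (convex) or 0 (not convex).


The Hessian of f(x,y) = 6*x^2 + 6*x*y - 3*y^2 - 5*x - 10*y + 4 is:
H = [[12, 6], [6, -6]]
Trace = 12 - 6 = 6
Determinant = 12*-6 - (6)^2 = -108
Discriminant = (6)^2 - 4*-108 = 468.0
Eigenvalues: lambda_1 = -7.8167, lambda_2 = 13.8167
The function is not convex.

0


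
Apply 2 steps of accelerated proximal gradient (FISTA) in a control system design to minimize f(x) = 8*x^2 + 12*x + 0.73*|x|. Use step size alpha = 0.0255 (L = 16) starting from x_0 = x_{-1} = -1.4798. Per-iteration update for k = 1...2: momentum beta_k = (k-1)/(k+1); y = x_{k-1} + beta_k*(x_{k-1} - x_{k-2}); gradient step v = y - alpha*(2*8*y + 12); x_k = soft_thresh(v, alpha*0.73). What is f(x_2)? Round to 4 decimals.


FISTA on f(x) = 8*x^2 + 12*x + 0.73*|x|
L = 16, alpha = 0.0255
Iteration 1: beta = 0.0, y = -1.4798 + 0.0*(-1.4798 + 1.4798) = -1.4798
  grad(y) = -11.6768, v = y - alpha*grad = -1.182
  prox(v) = soft_thresh(-1.182, 0.0186) = -1.1634
Iteration 2: beta = 0.3333, y = -1.1634 + 0.3333*(-1.1634 + 1.4798) = -1.058
  grad(y) = -4.9275, v = y - alpha*grad = -0.9323
  prox(v) = soft_thresh(-0.9323, 0.0186) = -0.9137
f(x_2) = 8*(-0.9137)^2 + 12*(-0.9137) + 0.73*|-0.9137| = -3.6186


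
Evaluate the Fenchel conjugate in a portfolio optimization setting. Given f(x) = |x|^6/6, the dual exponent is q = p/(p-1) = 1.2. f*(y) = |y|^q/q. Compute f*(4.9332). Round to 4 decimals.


The conjugate exponent q satisfies 1/p + 1/q = 1.
p = 6, so q = 6/(6 - 1) = 1.2
|y|^q = 4.9332^1.2 = 6.7882
f*(4.9332) = 6.7882 / 1.2 = 5.6568


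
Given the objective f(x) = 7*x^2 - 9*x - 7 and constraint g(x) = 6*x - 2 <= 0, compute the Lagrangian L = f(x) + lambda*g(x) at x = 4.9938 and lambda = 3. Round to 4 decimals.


Step 1: Evaluate f(x).
f(4.9938) = 7*4.9938^2 - 9*4.9938 - 7 = 122.6221
Step 2: Evaluate g(x).
g(4.9938) = 6*4.9938 - 2 = 27.9628
Step 3: Compute Lagrangian.
L = 122.6221 + 3*27.9628 = 206.5105


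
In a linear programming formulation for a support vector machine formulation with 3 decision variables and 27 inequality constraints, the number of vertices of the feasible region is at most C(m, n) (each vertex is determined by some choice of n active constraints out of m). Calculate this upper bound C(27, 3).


Each vertex corresponds to some choice of n active constraints out of m, so the number of vertices is at most C(m, n) = m! / (n!(m-n)!).
m = 27, n = 3
Numerator: 27 * 26 * 25
Denominator: 3! = 6
C(27, 3) = 2925


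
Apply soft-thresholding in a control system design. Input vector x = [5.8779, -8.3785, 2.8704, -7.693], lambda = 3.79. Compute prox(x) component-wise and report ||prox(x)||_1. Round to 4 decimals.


Soft-thresholding with lambda = 3.79:
prox(5.8779) = sign(5.8779)*max(|5.8779| - 3.79, 0) = 2.0879
prox(-8.3785) = sign(-8.3785)*max(|-8.3785| - 3.79, 0) = -4.5885
prox(2.8704) = sign(2.8704)*max(|2.8704| - 3.79, 0) = 0.0
prox(-7.693) = sign(-7.693)*max(|-7.693| - 3.79, 0) = -3.903
prox(x) = [2.0879, -4.5885, 0.0, -3.903]
||prox(x)||_1 = 2.0879 + 4.5885 + 0.0 + 3.903 = 10.5794


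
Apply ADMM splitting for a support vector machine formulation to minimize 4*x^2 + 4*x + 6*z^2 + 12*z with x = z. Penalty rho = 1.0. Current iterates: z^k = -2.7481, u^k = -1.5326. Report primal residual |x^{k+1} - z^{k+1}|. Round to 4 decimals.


ADMM iteration with rho = 1.0, z^k = -2.7481, u^k = -1.5326
Step 1: x-update.
Minimize 4*x^2 + 4*x + (1.0/2)*(x + 2.7481 - 1.5326)^2
FOC: (2*4 + 1.0)*x = -4 + 1.0*(-2.7481 + 1.5326)
x^{k+1} = -0.5795
Step 2: z-update.
Minimize 6*z^2 + 12*z + (1.0/2)*(-0.5795 - z - 1.5326)^2
FOC: (2*6 + 1.0)*z = -12 + 1.0*(-0.5795 - 1.5326)
z^{k+1} = -1.0855
Step 3: u-update.
u^{k+1} = -1.5326 - 0.5795 + 1.0855 = -1.0266
Step 4: Primal residual = |-0.5795 + 1.0855| = 0.506


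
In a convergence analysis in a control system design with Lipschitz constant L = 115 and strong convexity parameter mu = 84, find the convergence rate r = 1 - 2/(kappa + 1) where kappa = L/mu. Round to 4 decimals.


Step 1: Compute the condition number.
kappa = L/mu = 115/84 = 1.369
Step 2: Compute the convergence rate.
r = 1 - 2/(kappa + 1) = 1 - 2*mu/(L + mu) = (L - mu)/(L + mu) = 31/199 = 0.1558


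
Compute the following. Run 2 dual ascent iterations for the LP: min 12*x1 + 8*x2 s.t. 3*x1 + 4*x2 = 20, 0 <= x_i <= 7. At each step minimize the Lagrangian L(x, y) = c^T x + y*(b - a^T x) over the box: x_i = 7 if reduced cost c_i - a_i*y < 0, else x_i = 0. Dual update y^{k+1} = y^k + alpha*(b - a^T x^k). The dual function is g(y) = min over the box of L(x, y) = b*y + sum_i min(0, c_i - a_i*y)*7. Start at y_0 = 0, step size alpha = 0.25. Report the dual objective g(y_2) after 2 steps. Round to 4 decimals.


Dual ascent for LP: min 12*x1 + 8*x2, 3*x1 + 4*x2 = 20, 0 <= x_i <= 7
Step 1: y^k = 0.0, reduced costs: (12.0, 8.0)
  x^k = (0.0, 0.0), subgradient = b - a^T x = 20.0
  y^{k+1} = 0.0 + 0.25*20.0 = 5.0
Step 2: y^k = 5.0, reduced costs: (-3.0, -12.0)
  x^k = (7.0, 7.0), subgradient = b - a^T x = -29.0
  y^{k+1} = 5.0 + 0.25*-29.0 = -2.25
Dual objective at y_2 = -2.25: reduced costs (18.75, 17.0), box minimizer x = (0.0, 0.0)
g(y_2) = b*y + (c1 - a1*y)*x1 + (c2 - a2*y)*x2 = 20*(-2.25) + 18.75*0.0 + 17.0*0.0 = -45.0 + 0.0 + 0.0 = -45.0


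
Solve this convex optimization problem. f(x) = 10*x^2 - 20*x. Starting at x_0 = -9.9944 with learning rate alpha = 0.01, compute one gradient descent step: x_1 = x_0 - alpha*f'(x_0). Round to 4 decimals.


We compute the gradient at x_0 and apply the update.
f'(x) = 20*x - 20
f'(-9.9944) = 20*-9.9944 - 20 = -219.888
x_1 = -9.9944 - 0.01*-219.888 = -7.7955


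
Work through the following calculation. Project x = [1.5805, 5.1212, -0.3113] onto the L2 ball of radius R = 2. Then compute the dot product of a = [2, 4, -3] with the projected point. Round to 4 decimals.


Step 1: Compute ||x|| (intermediates to 6 decimals).
||x|| = sqrt(1.5805^2 + 5.1212^2 + (-0.3113)^2) = 5.368573
Step 2: Project.
Since ||x|| > R, scale = R/||x|| = 2/5.368573 = 0.372538, proj(x) = scale * x
proj(x) = [0.588796, 1.907842, -0.115971]
Step 3: Dot product.
a^T * proj(x) = 2*0.588796 + 4*1.907842 - 3*(-0.115971) = 9.1569


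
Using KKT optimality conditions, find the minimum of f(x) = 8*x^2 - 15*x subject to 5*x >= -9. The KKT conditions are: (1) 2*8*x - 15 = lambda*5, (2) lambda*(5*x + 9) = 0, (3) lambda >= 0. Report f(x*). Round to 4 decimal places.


Step 1: Try lambda = 0 (constraint inactive).
Stationarity: 2*8*x - 15 = 0
x* = 15/(2*8) = 0.9375
Check constraint: 5*0.9375 = 4.6875 >= -9 -- satisfied.
Step 2: Compute optimal value.
f(x*) = 8*0.9375^2 - 15*0.9375 = -7.0313


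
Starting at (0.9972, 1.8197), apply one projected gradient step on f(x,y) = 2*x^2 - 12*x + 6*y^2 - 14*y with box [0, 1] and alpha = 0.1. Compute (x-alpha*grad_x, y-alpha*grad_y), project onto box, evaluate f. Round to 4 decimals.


Step 1: Compute gradient at (0.9972, 1.8197).
grad_x = 2*2*0.9972 - 12 = -8.0112
grad_y = 2*6*1.8197 - 14 = 7.8364
Step 2: Gradient step.
x_raw = 0.9972 - 0.1*-8.0112 = 1.7983
y_raw = 1.8197 - 0.1*7.8364 = 1.0361
Step 3: Project onto [0, 1].
x_proj = clip(1.7983) = 1.0
y_proj = clip(1.0361) = 1.0
Step 4: Evaluate f.
f(1.0, 1.0) = -18.0


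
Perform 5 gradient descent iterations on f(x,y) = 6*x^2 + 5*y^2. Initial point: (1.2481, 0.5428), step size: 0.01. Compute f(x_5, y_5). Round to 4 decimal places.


Gradient descent on f(x,y) = 6*x^2 + 5*y^2.
Starting point: (1.2481, 0.5428), alpha = 0.01
Step 1: grad_x = 2*6*1.2481 = 14.9772, grad_y = 2*5*0.5428 = 5.428
  x_1 = 1.2481 - 0.01*14.9772 = 1.0983
  y_1 = 0.5428 - 0.01*5.428 = 0.4885
Step 2: grad_x = 2*6*1.0983 = 13.1799, grad_y = 2*5*0.4885 = 4.8852
  x_2 = 1.0983 - 0.01*13.1799 = 0.9665
  y_2 = 0.4885 - 0.01*4.8852 = 0.4397
Step 3: grad_x = 2*6*0.9665 = 11.5983, grad_y = 2*5*0.4397 = 4.3967
  x_3 = 0.9665 - 0.01*11.5983 = 0.8505
  y_3 = 0.4397 - 0.01*4.3967 = 0.3957
Step 4: grad_x = 2*6*0.8505 = 10.2065, grad_y = 2*5*0.3957 = 3.957
  x_4 = 0.8505 - 0.01*10.2065 = 0.7485
  y_4 = 0.3957 - 0.01*3.957 = 0.3561
Step 5: grad_x = 2*6*0.7485 = 8.9818, grad_y = 2*5*0.3561 = 3.5613
  x_5 = 0.7485 - 0.01*8.9818 = 0.6587
  y_5 = 0.3561 - 0.01*3.5613 = 0.3205
f(0.6587, 0.3205) = 6*0.6587^2 + 5*0.3205^2 = 3.1167


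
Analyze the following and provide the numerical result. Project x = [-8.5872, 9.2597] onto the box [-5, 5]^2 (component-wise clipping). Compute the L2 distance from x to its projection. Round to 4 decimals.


Project each component onto [-5, 5].
clip(-8.5872) = -5.0, clip(9.2597) = 5.0
Projection = [-5.0, 5.0]
Squared diffs: [12.868, 18.145]
Distance = sqrt(31.013) = 5.5689


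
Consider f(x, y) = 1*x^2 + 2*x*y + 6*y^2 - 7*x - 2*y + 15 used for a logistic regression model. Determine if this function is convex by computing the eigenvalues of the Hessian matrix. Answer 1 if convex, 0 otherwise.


The Hessian of f(x,y) = 1*x^2 + 2*x*y + 6*y^2 - 7*x - 2*y + 15 is:
H = [[2, 2], [2, 12]]
Trace = 2 + 12 = 14
Determinant = 2*12 - (2)^2 = 20
Discriminant = (14)^2 - 4*20 = 116.0
Eigenvalues: lambda_1 = 1.6148, lambda_2 = 12.3852
The function is convex.

1


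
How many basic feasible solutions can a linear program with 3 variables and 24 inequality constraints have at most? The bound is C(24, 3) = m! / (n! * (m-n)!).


Each vertex corresponds to some choice of n active constraints out of m, so the number of vertices is at most C(m, n) = m! / (n!(m-n)!).
m = 24, n = 3
Numerator: 24 * 23 * 22
Denominator: 3! = 6
C(24, 3) = 2024


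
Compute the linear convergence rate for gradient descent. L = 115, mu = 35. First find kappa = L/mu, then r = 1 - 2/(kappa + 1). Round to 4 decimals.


Step 1: Compute the condition number.
kappa = L/mu = 115/35 = 3.2857
Step 2: Compute the convergence rate.
r = 1 - 2/(kappa + 1) = 1 - 2*mu/(L + mu) = (L - mu)/(L + mu) = 80/150 = 0.5333


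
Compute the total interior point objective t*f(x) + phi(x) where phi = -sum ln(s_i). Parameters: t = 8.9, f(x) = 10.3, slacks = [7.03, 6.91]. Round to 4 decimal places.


Step 1: Compute log-barrier.
ln values: [1.9502, 1.933]
phi = -(1.9502 + 1.933) = -3.8832
Step 2: Compute augmented objective.
t*f(x) = 8.9*10.3 = 91.67
Total = 91.67 - 3.8832 = 87.7868


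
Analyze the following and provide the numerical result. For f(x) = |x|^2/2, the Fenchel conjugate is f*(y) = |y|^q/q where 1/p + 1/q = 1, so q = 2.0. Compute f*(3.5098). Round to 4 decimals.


The conjugate exponent q satisfies 1/p + 1/q = 1.
p = 2, so q = 2/(2 - 1) = 2.0
|y|^q = 3.5098^2.0 = 12.3187
f*(3.5098) = 12.3187 / 2.0 = 6.1593


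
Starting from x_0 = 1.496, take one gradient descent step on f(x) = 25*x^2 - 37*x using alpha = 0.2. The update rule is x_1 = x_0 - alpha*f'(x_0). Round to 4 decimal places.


We compute the gradient at x_0 and apply the update.
f'(x) = 50*x - 37
f'(1.496) = 50*1.496 - 37 = 37.8
x_1 = 1.496 - 0.2*37.8 = -6.064


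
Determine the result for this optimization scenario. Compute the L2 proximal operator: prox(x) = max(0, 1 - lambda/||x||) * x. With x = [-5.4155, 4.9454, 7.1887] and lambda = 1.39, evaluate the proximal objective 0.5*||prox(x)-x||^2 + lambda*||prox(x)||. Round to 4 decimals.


Step 1: Compute ||x||.
||x|| = 10.2695
Step 2: Compute scaling factor.
scale = max(0, 1 - 1.39/10.2695) = 0.8646
Step 3: prox(x) = [-4.6825, 4.276, 6.2157]
||prox(x)|| = 8.8795
Step 4: Proximal objective.
0.5*||prox-x||^2 = 0.9661
lambda*||prox|| = 12.3425
Total = 13.3085


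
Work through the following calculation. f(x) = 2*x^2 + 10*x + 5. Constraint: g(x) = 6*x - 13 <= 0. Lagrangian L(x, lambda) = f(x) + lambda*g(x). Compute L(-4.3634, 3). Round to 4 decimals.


Step 1: Evaluate f(x).
f(-4.3634) = 2*(-4.3634)^2 + 10*(-4.3634) + 5 = -0.5555
Step 2: Evaluate g(x).
g(-4.3634) = 6*-4.3634 - 13 = -39.1804
Step 3: Compute Lagrangian.
L = -0.5555 + 3*-39.1804 = -118.0967


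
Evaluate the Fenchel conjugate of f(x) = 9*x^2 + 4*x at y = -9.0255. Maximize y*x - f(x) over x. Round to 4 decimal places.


f*(y) = sup_x {y*x - a*x^2 - b*x} = sup_x {(y-b)*x - a*x^2}
FOC: (y - b) - 2a*x = 0 => x* = (y - b)/(2a)
x* = (-9.0255 - 4)/(2*9) = -0.7236
f*(-9.0255) = (y-b)^2/(4a) = (-9.0255 - 4)^2/(4*9)
= 169.6637/36 = 4.7129


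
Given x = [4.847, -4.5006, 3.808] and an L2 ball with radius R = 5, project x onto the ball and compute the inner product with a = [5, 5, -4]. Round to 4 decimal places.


Step 1: Compute ||x|| (intermediates to 6 decimals).
||x|| = sqrt(4.847^2 + (-4.5006)^2 + 3.808^2) = 7.632147
Step 2: Project.
Since ||x|| > R, scale = R/||x|| = 5/7.632147 = 0.655124, proj(x) = scale * x
proj(x) = [3.175386, -2.948451, 2.494712]
Step 3: Dot product.
a^T * proj(x) = 5*3.175386 + 5*(-2.948451) - 4*2.494712 = -8.8442


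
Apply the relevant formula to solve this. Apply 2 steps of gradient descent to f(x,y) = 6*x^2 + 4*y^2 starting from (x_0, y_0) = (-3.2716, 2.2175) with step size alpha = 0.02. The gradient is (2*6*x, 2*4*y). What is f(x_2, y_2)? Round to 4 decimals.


Gradient descent on f(x,y) = 6*x^2 + 4*y^2.
Starting point: (-3.2716, 2.2175), alpha = 0.02
Step 1: grad_x = 2*6*-3.2716 = -39.2592, grad_y = 2*4*2.2175 = 17.74
  x_1 = -3.2716 - 0.02*-39.2592 = -2.4864
  y_1 = 2.2175 - 0.02*17.74 = 1.8627
Step 2: grad_x = 2*6*-2.4864 = -29.837, grad_y = 2*4*1.8627 = 14.9016
  x_2 = -2.4864 - 0.02*-29.837 = -1.8897
  y_2 = 1.8627 - 0.02*14.9016 = 1.5647
f(-1.8897, 1.5647) = 6*(-1.8897)^2 + 4*1.5647^2 = 31.218


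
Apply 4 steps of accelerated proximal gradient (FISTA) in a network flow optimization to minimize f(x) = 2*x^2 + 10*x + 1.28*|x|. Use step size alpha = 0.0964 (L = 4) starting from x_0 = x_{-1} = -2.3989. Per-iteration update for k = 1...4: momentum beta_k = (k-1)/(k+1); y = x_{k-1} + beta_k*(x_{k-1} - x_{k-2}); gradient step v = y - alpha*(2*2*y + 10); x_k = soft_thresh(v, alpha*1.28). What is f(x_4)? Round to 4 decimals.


FISTA on f(x) = 2*x^2 + 10*x + 1.28*|x|
L = 4, alpha = 0.0964
Iteration 1: beta = 0.0, y = -2.3989 + 0.0*(-2.3989 + 2.3989) = -2.3989
  grad(y) = 0.4044, v = y - alpha*grad = -2.4379
  prox(v) = soft_thresh(-2.4379, 0.1234) = -2.3145
Iteration 2: beta = 0.3333, y = -2.3145 + 0.3333*(-2.3145 + 2.3989) = -2.2864
  grad(y) = 0.8546, v = y - alpha*grad = -2.3687
  prox(v) = soft_thresh(-2.3687, 0.1234) = -2.2453
Iteration 3: beta = 0.5, y = -2.2453 + 0.5*(-2.2453 + 2.3145) = -2.2108
  grad(y) = 1.1569, v = y - alpha*grad = -2.3223
  prox(v) = soft_thresh(-2.3223, 0.1234) = -2.1989
Iteration 4: beta = 0.6, y = -2.1989 + 0.6*(-2.1989 + 2.2453) = -2.171
  grad(y) = 1.3158, v = y - alpha*grad = -2.2979
  prox(v) = soft_thresh(-2.2979, 0.1234) = -2.1745
f(x_4) = 2*(-2.1745)^2 + 10*(-2.1745) + 1.28*|-2.1745| = -9.5047


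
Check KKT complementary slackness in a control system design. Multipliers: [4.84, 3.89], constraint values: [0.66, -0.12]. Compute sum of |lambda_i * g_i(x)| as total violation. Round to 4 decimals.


KKT complementary slackness check:
lambda_1 * g_1 = 4.84 * 0.66 = 3.1944
lambda_2 * g_2 = 3.89 * -0.12 = -0.4668
Total violation = 3.1944 + 0.4668 = 3.6612


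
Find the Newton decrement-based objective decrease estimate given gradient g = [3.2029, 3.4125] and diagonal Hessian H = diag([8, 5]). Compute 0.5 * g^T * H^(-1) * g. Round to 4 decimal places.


Step 1: H is diagonal, so H^(-1) * g = [0.4004, 0.6825].
Step 2: g^T H^(-1) g = sum_i g_i^2 / H_ii
  = (3.2029)^2/8 + (3.4125)^2/5
  = 1.2823 + 2.329 = 3.6114
Step 3: Objective decrease = 0.5 * g^T H^(-1) g = 1.8057


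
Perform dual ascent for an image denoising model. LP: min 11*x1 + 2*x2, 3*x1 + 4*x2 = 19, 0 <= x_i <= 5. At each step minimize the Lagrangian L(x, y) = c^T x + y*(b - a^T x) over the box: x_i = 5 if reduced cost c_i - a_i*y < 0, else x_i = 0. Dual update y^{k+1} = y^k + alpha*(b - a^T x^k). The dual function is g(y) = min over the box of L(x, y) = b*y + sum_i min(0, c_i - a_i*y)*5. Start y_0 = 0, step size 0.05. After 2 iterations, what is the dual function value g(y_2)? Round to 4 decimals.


Dual ascent for LP: min 11*x1 + 2*x2, 3*x1 + 4*x2 = 19, 0 <= x_i <= 5
Step 1: y^k = 0.0, reduced costs: (11.0, 2.0)
  x^k = (0.0, 0.0), subgradient = b - a^T x = 19.0
  y^{k+1} = 0.0 + 0.05*19.0 = 0.95
Step 2: y^k = 0.95, reduced costs: (8.15, -1.8)
  x^k = (0.0, 5.0), subgradient = b - a^T x = -1.0
  y^{k+1} = 0.95 + 0.05*-1.0 = 0.9
Dual objective at y_2 = 0.9: reduced costs (8.3, -1.6), box minimizer x = (0.0, 5.0)
g(y_2) = b*y + (c1 - a1*y)*x1 + (c2 - a2*y)*x2 = 19*0.9 + 8.3*0.0 + (-1.6)*5.0 = 17.1 + 0.0 - 8.0 = 9.1


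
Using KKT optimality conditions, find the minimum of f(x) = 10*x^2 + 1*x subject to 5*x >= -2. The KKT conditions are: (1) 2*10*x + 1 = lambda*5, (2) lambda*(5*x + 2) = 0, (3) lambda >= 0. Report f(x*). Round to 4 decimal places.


Step 1: Try lambda = 0 (constraint inactive).
Stationarity: 2*10*x + 1 = 0
x* = -1/(2*10) = -0.05
Check constraint: 5*-0.05 = -0.25 >= -2 -- satisfied.
Step 2: Compute optimal value.
f(x*) = 10*(-0.05)^2 + 1*(-0.05) = -0.025


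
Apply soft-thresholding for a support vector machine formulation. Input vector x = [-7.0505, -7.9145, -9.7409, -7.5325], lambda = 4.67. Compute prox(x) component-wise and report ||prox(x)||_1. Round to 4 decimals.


Soft-thresholding with lambda = 4.67:
prox(-7.0505) = sign(-7.0505)*max(|-7.0505| - 4.67, 0) = -2.3805
prox(-7.9145) = sign(-7.9145)*max(|-7.9145| - 4.67, 0) = -3.2445
prox(-9.7409) = sign(-9.7409)*max(|-9.7409| - 4.67, 0) = -5.0709
prox(-7.5325) = sign(-7.5325)*max(|-7.5325| - 4.67, 0) = -2.8625
prox(x) = [-2.3805, -3.2445, -5.0709, -2.8625]
||prox(x)||_1 = 2.3805 + 3.2445 + 5.0709 + 2.8625 = 13.5584


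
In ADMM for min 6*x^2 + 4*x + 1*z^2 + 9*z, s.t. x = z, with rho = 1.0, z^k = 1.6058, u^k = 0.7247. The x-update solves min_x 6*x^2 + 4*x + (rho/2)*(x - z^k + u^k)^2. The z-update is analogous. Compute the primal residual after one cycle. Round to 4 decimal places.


ADMM iteration with rho = 1.0, z^k = 1.6058, u^k = 0.7247
Step 1: x-update.
Minimize 6*x^2 + 4*x + (1.0/2)*(x - 1.6058 + 0.7247)^2
FOC: (2*6 + 1.0)*x = -4 + 1.0*(1.6058 - 0.7247)
x^{k+1} = -0.2399
Step 2: z-update.
Minimize 1*z^2 + 9*z + (1.0/2)*(-0.2399 - z + 0.7247)^2
FOC: (2*1 + 1.0)*z = -9 + 1.0*(-0.2399 + 0.7247)
z^{k+1} = -2.8384
Step 3: u-update.
u^{k+1} = 0.7247 - 0.2399 + 2.8384 = 3.3232
Step 4: Primal residual = |-0.2399 + 2.8384| = 2.5985


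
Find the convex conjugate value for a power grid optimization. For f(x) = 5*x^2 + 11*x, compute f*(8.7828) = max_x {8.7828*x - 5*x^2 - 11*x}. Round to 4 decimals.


f*(y) = sup_x {y*x - a*x^2 - b*x} = sup_x {(y-b)*x - a*x^2}
FOC: (y - b) - 2a*x = 0 => x* = (y - b)/(2a)
x* = (8.7828 - 11)/(2*5) = -0.2217
f*(8.7828) = (y-b)^2/(4a) = (8.7828 - 11)^2/(4*5)
= 4.916/20 = 0.2458


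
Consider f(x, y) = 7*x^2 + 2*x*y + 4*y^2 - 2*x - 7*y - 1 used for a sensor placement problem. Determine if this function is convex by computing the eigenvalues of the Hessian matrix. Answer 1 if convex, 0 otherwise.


The Hessian of f(x,y) = 7*x^2 + 2*x*y + 4*y^2 - 2*x - 7*y - 1 is:
H = [[14, 2], [2, 8]]
Trace = 14 + 8 = 22
Determinant = 14*8 - (2)^2 = 108
Discriminant = (22)^2 - 4*108 = 52.0
Eigenvalues: lambda_1 = 7.3944, lambda_2 = 14.6056
The function is convex.

1


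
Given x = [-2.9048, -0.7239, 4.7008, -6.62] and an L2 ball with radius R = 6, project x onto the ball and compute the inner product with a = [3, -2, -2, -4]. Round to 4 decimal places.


Step 1: Compute ||x|| (intermediates to 6 decimals).
||x|| = sqrt((-2.9048)^2 + (-0.7239)^2 + 4.7008^2 + (-6.62)^2) = 8.653543
Step 2: Project.
Since ||x|| > R, scale = R/||x|| = 6/8.653543 = 0.693358, proj(x) = scale * x
proj(x) = [-2.014066, -0.501922, 3.259337, -4.59003]
Step 3: Dot product.
a^T * proj(x) = 3*(-2.014066) - 2*(-0.501922) - 2*3.259337 - 4*(-4.59003) = 6.8031


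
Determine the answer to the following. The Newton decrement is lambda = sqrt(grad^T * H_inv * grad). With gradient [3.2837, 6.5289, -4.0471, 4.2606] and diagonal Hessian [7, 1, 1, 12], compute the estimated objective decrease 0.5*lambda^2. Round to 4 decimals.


Step 1: H is diagonal, so H^(-1) * g = [0.4691, 6.5289, -4.0471, 0.3551].
Step 2: g^T H^(-1) g = sum_i g_i^2 / H_ii
  = (3.2837)^2/7 + (6.5289)^2/1 + (-4.0471)^2/1 + (4.2606)^2/12
  = 1.5404 + 42.6265 + 16.379 + 1.5127 = 62.0587
Step 3: Objective decrease = 0.5 * g^T H^(-1) g = 31.0293


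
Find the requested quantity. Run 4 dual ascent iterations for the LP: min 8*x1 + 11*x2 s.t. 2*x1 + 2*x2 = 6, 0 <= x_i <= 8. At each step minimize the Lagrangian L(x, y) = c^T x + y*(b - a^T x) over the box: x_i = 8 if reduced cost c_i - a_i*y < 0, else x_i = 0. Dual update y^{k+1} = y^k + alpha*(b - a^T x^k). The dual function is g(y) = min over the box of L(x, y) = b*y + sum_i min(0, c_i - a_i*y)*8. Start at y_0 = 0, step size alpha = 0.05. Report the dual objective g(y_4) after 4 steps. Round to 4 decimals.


Dual ascent for LP: min 8*x1 + 11*x2, 2*x1 + 2*x2 = 6, 0 <= x_i <= 8
Step 1: y^k = 0.0, reduced costs: (8.0, 11.0)
  x^k = (0.0, 0.0), subgradient = b - a^T x = 6.0
  y^{k+1} = 0.0 + 0.05*6.0 = 0.3
Step 2: y^k = 0.3, reduced costs: (7.4, 10.4)
  x^k = (0.0, 0.0), subgradient = b - a^T x = 6.0
  y^{k+1} = 0.3 + 0.05*6.0 = 0.6
Step 3: y^k = 0.6, reduced costs: (6.8, 9.8)
  x^k = (0.0, 0.0), subgradient = b - a^T x = 6.0
  y^{k+1} = 0.6 + 0.05*6.0 = 0.9
Step 4: y^k = 0.9, reduced costs: (6.2, 9.2)
  x^k = (0.0, 0.0), subgradient = b - a^T x = 6.0
  y^{k+1} = 0.9 + 0.05*6.0 = 1.2
Dual objective at y_4 = 1.2: reduced costs (5.6, 8.6), box minimizer x = (0.0, 0.0)
g(y_4) = b*y + (c1 - a1*y)*x1 + (c2 - a2*y)*x2 = 6*1.2 + 5.6*0.0 + 8.6*0.0 = 7.2 + 0.0 + 0.0 = 7.2


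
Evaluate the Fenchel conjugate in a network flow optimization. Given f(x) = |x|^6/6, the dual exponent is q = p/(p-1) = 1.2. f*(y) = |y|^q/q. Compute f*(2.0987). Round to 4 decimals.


The conjugate exponent q satisfies 1/p + 1/q = 1.
p = 6, so q = 6/(6 - 1) = 1.2
|y|^q = 2.0987^1.2 = 2.4341
f*(2.0987) = 2.4341 / 1.2 = 2.0284


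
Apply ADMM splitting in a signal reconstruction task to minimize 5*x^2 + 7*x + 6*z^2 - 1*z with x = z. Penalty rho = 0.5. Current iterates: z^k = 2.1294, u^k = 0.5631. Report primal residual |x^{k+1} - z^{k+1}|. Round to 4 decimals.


ADMM iteration with rho = 0.5, z^k = 2.1294, u^k = 0.5631
Step 1: x-update.
Minimize 5*x^2 + 7*x + (0.5/2)*(x - 2.1294 + 0.5631)^2
FOC: (2*5 + 0.5)*x = -7 + 0.5*(2.1294 - 0.5631)
x^{k+1} = -0.5921
Step 2: z-update.
Minimize 6*z^2 - 1*z + (0.5/2)*(-0.5921 - z + 0.5631)^2
FOC: (2*6 + 0.5)*z = 1 + 0.5*(-0.5921 + 0.5631)
z^{k+1} = 0.0788
Step 3: u-update.
u^{k+1} = 0.5631 - 0.5921 - 0.0788 = -0.1078
Step 4: Primal residual = |-0.5921 - 0.0788| = 0.6709


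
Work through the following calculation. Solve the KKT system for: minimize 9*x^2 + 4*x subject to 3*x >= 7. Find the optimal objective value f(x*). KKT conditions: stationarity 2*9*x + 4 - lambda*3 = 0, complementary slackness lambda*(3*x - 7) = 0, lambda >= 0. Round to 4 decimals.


Step 1: Try lambda = 0 (constraint inactive).
x_unc = -4/(2*9) = -0.2222
Check: 3*-0.2222 = -0.6666 < 7 -- violated!
Step 2: Constraint must be active: 3*x = 7
x* = 7/3 = 2.3333 (rounded; the exact value 7/3 is used below)
lambda = (2*9*(7/3) + 4)/3 = 15.3333
Step 3: Compute optimal value.
f(x*) = 9*(7/3)^2 + 4*(7/3) = 58.3333


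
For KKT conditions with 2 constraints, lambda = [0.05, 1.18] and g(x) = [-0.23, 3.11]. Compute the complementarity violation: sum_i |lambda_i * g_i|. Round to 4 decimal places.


KKT complementary slackness check:
lambda_1 * g_1 = 0.05 * -0.23 = -0.0115
lambda_2 * g_2 = 1.18 * 3.11 = 3.6698
Total violation = 0.0115 + 3.6698 = 3.6813


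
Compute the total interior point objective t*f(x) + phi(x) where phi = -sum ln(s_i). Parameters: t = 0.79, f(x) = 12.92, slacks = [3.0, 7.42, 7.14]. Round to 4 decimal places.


Step 1: Compute log-barrier.
ln values: [1.0986, 2.0042, 1.9657]
phi = -(1.0986 + 2.0042 + 1.9657) = -5.0685
Step 2: Compute augmented objective.
t*f(x) = 0.79*12.92 = 10.2068
Total = 10.2068 - 5.0685 = 5.1383


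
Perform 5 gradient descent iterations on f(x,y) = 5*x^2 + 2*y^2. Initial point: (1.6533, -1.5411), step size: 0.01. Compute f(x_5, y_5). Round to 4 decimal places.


Gradient descent on f(x,y) = 5*x^2 + 2*y^2.
Starting point: (1.6533, -1.5411), alpha = 0.01
Step 1: grad_x = 2*5*1.6533 = 16.533, grad_y = 2*2*-1.5411 = -6.1644
  x_1 = 1.6533 - 0.01*16.533 = 1.488
  y_1 = -1.5411 - 0.01*-6.1644 = -1.4795
Step 2: grad_x = 2*5*1.488 = 14.8797, grad_y = 2*2*-1.4795 = -5.9178
  x_2 = 1.488 - 0.01*14.8797 = 1.3392
  y_2 = -1.4795 - 0.01*-5.9178 = -1.4203
Step 3: grad_x = 2*5*1.3392 = 13.3917, grad_y = 2*2*-1.4203 = -5.6811
  x_3 = 1.3392 - 0.01*13.3917 = 1.2053
  y_3 = -1.4203 - 0.01*-5.6811 = -1.3635
Step 4: grad_x = 2*5*1.2053 = 12.0526, grad_y = 2*2*-1.3635 = -5.4539
  x_4 = 1.2053 - 0.01*12.0526 = 1.0847
  y_4 = -1.3635 - 0.01*-5.4539 = -1.3089
Step 5: grad_x = 2*5*1.0847 = 10.8473, grad_y = 2*2*-1.3089 = -5.2357
  x_5 = 1.0847 - 0.01*10.8473 = 0.9763
  y_5 = -1.3089 - 0.01*-5.2357 = -1.2566
f(0.9763, -1.2566) = 5*0.9763^2 + 2*(-1.2566)^2 = 7.9233


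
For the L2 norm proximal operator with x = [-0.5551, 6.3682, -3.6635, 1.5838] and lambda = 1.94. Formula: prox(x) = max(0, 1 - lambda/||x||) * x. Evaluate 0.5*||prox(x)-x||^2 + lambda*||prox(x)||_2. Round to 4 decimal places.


Step 1: Compute ||x||.
||x|| = 7.536
Step 2: Compute scaling factor.
scale = max(0, 1 - 1.94/7.536) = 0.7426
Step 3: prox(x) = [-0.4122, 4.7288, -2.7204, 1.1761]
||prox(x)|| = 5.596
Step 4: Proximal objective.
0.5*||prox-x||^2 = 1.8818
lambda*||prox|| = 10.8562
Total = 12.7381


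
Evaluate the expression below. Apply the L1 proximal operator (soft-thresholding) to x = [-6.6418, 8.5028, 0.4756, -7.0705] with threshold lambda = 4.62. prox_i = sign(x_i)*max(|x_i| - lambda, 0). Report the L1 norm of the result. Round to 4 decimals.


Soft-thresholding with lambda = 4.62:
prox(-6.6418) = sign(-6.6418)*max(|-6.6418| - 4.62, 0) = -2.0218
prox(8.5028) = sign(8.5028)*max(|8.5028| - 4.62, 0) = 3.8828
prox(0.4756) = sign(0.4756)*max(|0.4756| - 4.62, 0) = 0.0
prox(-7.0705) = sign(-7.0705)*max(|-7.0705| - 4.62, 0) = -2.4505
prox(x) = [-2.0218, 3.8828, 0.0, -2.4505]
||prox(x)||_1 = 2.0218 + 3.8828 + 0.0 + 2.4505 = 8.3551


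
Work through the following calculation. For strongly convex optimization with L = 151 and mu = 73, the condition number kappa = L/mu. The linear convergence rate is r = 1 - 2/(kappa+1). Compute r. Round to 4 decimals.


Step 1: Compute the condition number.
kappa = L/mu = 151/73 = 2.0685
Step 2: Compute the convergence rate.
r = 1 - 2/(kappa + 1) = 1 - 2*mu/(L + mu) = (L - mu)/(L + mu) = 78/224 = 0.3482


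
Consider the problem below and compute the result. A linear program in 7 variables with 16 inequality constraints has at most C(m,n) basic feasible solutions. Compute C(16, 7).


Each vertex corresponds to some choice of n active constraints out of m, so the number of vertices is at most C(m, n) = m! / (n!(m-n)!).
m = 16, n = 7
Numerator: 16 * 15 * 14 * 13 * 12 * 11 * 10
Denominator: 7! = 5040
C(16, 7) = 11440


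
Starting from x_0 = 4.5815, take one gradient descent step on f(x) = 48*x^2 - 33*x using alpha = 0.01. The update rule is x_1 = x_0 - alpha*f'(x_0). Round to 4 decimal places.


We compute the gradient at x_0 and apply the update.
f'(x) = 96*x - 33
f'(4.5815) = 96*4.5815 - 33 = 406.824
x_1 = 4.5815 - 0.01*406.824 = 0.5133


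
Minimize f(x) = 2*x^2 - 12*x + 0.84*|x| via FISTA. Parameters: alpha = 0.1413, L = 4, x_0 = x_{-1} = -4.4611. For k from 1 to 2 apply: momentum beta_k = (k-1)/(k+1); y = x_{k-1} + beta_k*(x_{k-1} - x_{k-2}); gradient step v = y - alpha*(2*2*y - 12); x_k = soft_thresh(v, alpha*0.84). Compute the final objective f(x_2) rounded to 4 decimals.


FISTA on f(x) = 2*x^2 - 12*x + 0.84*|x|
L = 4, alpha = 0.1413
Iteration 1: beta = 0.0, y = -4.4611 + 0.0*(-4.4611 + 4.4611) = -4.4611
  grad(y) = -29.8444, v = y - alpha*grad = -0.2441
  prox(v) = soft_thresh(-0.2441, 0.1187) = -0.1254
Iteration 2: beta = 0.3333, y = -0.1254 + 0.3333*(-0.1254 + 4.4611) = 1.3198
  grad(y) = -6.7206, v = y - alpha*grad = 2.2695
  prox(v) = soft_thresh(2.2695, 0.1187) = 2.1508
f(x_2) = 2*2.1508^2 - 12*2.1508 + 0.84*|2.1508| = -14.751
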